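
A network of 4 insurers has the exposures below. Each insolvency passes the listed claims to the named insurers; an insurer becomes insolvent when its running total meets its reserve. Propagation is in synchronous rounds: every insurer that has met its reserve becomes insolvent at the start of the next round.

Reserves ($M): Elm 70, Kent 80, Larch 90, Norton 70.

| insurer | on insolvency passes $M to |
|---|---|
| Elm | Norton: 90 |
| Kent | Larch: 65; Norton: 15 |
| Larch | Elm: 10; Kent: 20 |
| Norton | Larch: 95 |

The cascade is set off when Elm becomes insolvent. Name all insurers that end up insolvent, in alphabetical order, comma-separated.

Elm, Larch, Norton

Round 1 — Elm becomes insolvent (initial).
  Norton: +90 → 90 ≥ 70
Round 2 — Norton becomes insolvent.
  Larch: +95 → 95 ≥ 90
Round 3 — Larch becomes insolvent.
  Kent: +20 → 20 < 80
No further insolvencies.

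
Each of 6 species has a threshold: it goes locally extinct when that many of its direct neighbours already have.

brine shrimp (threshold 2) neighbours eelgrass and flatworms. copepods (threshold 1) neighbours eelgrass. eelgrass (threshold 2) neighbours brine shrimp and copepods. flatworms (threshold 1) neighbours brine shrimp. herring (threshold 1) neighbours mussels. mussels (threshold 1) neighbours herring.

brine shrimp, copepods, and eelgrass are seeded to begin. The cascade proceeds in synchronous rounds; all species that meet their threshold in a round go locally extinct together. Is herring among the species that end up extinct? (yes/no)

Round 1 — brine shrimp, copepods, eelgrass go locally extinct (initial).
Round 2 — checking thresholds:
  flatworms: 1 of 1 neighbours ≥ 1, goes locally extinct.
Round 3 — no new extinctions; cascade stops.

no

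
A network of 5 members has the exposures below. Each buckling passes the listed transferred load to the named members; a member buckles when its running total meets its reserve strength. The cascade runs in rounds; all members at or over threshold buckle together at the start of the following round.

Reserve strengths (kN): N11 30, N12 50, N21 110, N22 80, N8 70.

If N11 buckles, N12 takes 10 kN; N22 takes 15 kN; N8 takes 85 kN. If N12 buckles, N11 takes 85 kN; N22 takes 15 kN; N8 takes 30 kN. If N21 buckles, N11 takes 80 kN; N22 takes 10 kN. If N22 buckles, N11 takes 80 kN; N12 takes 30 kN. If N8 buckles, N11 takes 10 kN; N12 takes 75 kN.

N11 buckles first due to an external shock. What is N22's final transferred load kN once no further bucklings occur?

Round 1 — N11 buckles (initial).
  N12: +10 → 10 < 50
  N22: +15 → 15 < 80
  N8: +85 → 85 ≥ 70
Round 2 — N8 buckles.
  N12: +75 → 85 ≥ 50
Round 3 — N12 buckles.
  N22: +15 → 30 < 80
No further bucklings.

30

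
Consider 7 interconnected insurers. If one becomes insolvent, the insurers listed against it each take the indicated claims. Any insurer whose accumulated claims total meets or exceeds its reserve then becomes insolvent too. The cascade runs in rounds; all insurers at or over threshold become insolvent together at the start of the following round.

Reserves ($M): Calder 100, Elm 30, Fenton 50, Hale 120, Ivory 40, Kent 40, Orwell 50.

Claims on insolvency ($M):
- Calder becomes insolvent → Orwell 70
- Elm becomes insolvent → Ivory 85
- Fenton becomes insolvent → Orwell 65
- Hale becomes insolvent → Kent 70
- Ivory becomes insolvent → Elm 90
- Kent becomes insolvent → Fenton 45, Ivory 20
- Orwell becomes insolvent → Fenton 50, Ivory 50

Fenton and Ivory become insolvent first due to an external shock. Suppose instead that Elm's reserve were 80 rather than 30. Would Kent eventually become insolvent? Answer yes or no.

no

With Elm's reserve at 80:
Round 1 — Fenton, Ivory become insolvent (initial).
  Elm: +90 → 90 ≥ 80
  Orwell: +65 → 65 ≥ 50
Round 2 — Elm, Orwell become insolvent.
No further insolvencies.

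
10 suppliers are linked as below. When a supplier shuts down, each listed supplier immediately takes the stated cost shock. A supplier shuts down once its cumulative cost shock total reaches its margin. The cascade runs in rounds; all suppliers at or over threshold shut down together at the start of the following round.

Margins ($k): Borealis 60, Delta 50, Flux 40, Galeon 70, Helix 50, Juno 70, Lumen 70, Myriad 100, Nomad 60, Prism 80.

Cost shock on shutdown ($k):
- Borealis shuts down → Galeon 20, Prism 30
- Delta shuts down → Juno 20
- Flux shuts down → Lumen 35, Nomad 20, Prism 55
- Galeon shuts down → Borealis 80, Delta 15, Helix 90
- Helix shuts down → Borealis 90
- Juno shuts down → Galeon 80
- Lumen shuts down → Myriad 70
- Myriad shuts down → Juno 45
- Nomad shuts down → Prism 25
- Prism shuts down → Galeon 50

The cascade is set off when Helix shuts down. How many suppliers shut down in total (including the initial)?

Round 1 — Helix shuts down (initial).
  Borealis: +90 → 90 ≥ 60
Round 2 — Borealis shuts down.
  Galeon: +20 → 20 < 70
  Prism: +30 → 30 < 80
No further shutdowns.

2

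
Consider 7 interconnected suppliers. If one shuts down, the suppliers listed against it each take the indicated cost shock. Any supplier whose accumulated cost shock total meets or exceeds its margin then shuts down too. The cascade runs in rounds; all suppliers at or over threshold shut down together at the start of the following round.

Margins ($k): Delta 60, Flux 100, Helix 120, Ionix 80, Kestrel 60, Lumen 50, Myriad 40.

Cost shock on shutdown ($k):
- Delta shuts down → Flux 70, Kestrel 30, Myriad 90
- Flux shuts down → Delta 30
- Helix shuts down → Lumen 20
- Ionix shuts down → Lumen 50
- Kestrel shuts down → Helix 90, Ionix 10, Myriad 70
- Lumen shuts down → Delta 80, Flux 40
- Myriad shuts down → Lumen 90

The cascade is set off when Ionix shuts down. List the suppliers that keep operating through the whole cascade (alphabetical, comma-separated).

Helix, Kestrel

Round 1 — Ionix shuts down (initial).
  Lumen: +50 → 50 ≥ 50
Round 2 — Lumen shuts down.
  Delta: +80 → 80 ≥ 60
  Flux: +40 → 40 < 100
Round 3 — Delta shuts down.
  Flux: +70 → 110 ≥ 100
  Kestrel: +30 → 30 < 60
  Myriad: +90 → 90 ≥ 40
Round 4 — Flux, Myriad shut down.
No further shutdowns.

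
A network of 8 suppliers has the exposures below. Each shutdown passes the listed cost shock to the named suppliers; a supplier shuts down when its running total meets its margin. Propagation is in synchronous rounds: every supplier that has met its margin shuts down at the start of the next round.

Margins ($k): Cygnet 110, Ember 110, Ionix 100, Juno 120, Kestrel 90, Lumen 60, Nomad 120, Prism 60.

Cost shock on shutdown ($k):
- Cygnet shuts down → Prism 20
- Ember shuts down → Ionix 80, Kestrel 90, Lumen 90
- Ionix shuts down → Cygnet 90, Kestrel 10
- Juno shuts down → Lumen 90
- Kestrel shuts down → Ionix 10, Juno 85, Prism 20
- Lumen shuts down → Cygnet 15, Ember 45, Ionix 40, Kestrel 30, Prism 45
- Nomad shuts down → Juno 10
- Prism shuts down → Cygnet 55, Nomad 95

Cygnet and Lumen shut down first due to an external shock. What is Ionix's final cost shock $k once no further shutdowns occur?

Round 1 — Cygnet, Lumen shut down (initial).
  Ember: +45 → 45 < 110
  Ionix: +40 → 40 < 100
  Kestrel: +30 → 30 < 90
  Prism: +20+45 → 65 ≥ 60
Round 2 — Prism shuts down.
  Nomad: +95 → 95 < 120
No further shutdowns.

40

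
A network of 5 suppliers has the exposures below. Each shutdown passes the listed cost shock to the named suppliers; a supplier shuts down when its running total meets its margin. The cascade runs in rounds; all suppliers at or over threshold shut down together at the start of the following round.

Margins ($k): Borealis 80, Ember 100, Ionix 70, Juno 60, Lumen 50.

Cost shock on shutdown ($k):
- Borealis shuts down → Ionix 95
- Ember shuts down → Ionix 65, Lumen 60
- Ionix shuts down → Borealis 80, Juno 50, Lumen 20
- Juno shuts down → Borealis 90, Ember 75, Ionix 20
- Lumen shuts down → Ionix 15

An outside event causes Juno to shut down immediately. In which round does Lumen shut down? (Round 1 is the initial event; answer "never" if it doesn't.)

never

Round 1 — Juno shuts down (initial).
  Borealis: +90 → 90 ≥ 80
  Ember: +75 → 75 < 100
  Ionix: +20 → 20 < 70
Round 2 — Borealis shuts down.
  Ionix: +95 → 115 ≥ 70
Round 3 — Ionix shuts down.
  Lumen: +20 → 20 < 50
No further shutdowns.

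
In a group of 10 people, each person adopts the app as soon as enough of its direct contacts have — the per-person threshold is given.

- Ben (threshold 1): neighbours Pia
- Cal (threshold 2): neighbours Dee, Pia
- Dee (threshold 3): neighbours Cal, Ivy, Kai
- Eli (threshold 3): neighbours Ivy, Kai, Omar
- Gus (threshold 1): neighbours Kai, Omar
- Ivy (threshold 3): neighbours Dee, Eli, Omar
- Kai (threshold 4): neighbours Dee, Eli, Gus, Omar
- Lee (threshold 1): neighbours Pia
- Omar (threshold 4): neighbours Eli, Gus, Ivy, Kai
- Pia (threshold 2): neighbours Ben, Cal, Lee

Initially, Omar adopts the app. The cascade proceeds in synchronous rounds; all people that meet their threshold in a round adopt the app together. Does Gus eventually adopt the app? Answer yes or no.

yes

Round 1 — Omar adopts the app (initial).
Round 2 — checking thresholds:
  Eli: 1 of 3 neighbours < 3, not yet.
  Gus: 1 of 2 neighbours ≥ 1, adopts the app.
  Ivy: 1 of 3 neighbours < 3, not yet.
  Kai: 1 of 4 neighbours < 4, not yet.
Round 3 — no new adoptions; cascade stops.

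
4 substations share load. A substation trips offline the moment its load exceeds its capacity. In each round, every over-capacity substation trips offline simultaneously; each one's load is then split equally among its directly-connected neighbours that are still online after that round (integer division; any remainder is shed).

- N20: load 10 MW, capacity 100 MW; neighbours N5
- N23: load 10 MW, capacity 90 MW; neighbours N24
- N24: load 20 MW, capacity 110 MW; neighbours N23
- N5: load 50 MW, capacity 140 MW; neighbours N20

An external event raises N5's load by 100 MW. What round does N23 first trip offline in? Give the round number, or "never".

never

Round 1 — N5 at 150 > 140. N5 trips offline.
  N5 sheds 150 MW to N20: 150 each.
    N20: 10+150 = 160 > 100
Round 2 — N20 trips offline.
  N20 sheds 160 MW: no online neighbours, lost.
No further trips.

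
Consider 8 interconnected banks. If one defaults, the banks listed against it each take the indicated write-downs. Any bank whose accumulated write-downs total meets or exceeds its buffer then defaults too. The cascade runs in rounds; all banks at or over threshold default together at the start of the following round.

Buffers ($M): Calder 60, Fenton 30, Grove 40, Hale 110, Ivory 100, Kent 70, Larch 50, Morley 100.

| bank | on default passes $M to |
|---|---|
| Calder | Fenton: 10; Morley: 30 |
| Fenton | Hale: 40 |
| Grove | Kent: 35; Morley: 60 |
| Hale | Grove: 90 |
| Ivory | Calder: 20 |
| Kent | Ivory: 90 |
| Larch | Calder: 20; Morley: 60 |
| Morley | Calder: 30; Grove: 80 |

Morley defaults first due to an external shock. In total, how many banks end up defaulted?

2

Round 1 — Morley defaults (initial).
  Calder: +30 → 30 < 60
  Grove: +80 → 80 ≥ 40
Round 2 — Grove defaults.
  Kent: +35 → 35 < 70
No further defaults.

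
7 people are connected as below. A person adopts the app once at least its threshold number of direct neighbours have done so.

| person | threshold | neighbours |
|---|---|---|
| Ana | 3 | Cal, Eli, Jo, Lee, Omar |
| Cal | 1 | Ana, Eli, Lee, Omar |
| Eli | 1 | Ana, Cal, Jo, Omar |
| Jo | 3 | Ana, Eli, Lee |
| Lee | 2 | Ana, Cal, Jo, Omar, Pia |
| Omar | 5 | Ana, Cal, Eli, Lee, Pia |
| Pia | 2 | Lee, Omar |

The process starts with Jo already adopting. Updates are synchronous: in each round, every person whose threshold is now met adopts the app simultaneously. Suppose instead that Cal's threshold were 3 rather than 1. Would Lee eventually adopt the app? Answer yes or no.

no

With Cal's threshold at 3:
Round 1 — Jo adopts the app (initial).
Round 2 — checking thresholds:
  Ana: 1 of 5 neighbours < 3, below threshold.
  Eli: 1 of 4 neighbours ≥ 1, adopts the app.
  Lee: 1 of 5 neighbours < 2, below threshold.
Round 3 — no new adoptions; cascade stops.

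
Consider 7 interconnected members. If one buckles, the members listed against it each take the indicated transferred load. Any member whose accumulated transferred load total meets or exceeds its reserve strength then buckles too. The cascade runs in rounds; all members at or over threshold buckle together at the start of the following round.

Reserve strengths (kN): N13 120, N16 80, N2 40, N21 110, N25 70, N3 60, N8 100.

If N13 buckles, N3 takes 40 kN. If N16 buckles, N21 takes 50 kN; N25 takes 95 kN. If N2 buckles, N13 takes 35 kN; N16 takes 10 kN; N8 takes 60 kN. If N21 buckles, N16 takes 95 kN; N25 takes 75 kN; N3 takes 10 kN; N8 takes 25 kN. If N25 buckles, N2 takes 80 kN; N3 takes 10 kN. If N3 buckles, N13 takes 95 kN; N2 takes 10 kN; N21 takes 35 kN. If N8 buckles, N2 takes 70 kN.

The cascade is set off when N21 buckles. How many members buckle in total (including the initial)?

4

Round 1 — N21 buckles (initial).
  N16: +95 → 95 ≥ 80
  N25: +75 → 75 ≥ 70
  N3: +10 → 10 < 60
  N8: +25 → 25 < 100
Round 2 — N16, N25 buckle.
  N2: +80 → 80 ≥ 40
  N3: +10 → 20 < 60
Round 3 — N2 buckles.
  N13: +35 → 35 < 120
  N8: +60 → 85 < 100
No further bucklings.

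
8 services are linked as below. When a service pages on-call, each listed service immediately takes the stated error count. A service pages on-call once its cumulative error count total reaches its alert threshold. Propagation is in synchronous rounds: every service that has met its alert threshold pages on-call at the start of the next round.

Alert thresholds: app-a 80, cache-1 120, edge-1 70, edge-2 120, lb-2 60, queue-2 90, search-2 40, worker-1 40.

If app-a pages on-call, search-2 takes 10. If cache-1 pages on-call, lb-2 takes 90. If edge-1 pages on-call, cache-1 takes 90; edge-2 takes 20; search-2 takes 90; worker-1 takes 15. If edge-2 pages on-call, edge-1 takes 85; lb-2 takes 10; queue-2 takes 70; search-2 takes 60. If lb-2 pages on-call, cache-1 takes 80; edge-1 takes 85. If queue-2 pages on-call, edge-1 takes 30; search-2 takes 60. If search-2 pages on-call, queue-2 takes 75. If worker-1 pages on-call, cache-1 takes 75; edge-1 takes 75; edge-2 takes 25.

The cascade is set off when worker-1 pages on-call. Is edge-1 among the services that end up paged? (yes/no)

yes

Round 1 — worker-1 pages on-call (initial).
  cache-1: +75 → 75 < 120
  edge-1: +75 → 75 ≥ 70
  edge-2: +25 → 25 < 120
Round 2 — edge-1 pages on-call.
  cache-1: +90 → 165 ≥ 120
  edge-2: +20 → 45 < 120
  search-2: +90 → 90 ≥ 40
Round 3 — cache-1, search-2 page on-call.
  lb-2: +90 → 90 ≥ 60
  queue-2: +75 → 75 < 90
Round 4 — lb-2 pages on-call.
No further pages.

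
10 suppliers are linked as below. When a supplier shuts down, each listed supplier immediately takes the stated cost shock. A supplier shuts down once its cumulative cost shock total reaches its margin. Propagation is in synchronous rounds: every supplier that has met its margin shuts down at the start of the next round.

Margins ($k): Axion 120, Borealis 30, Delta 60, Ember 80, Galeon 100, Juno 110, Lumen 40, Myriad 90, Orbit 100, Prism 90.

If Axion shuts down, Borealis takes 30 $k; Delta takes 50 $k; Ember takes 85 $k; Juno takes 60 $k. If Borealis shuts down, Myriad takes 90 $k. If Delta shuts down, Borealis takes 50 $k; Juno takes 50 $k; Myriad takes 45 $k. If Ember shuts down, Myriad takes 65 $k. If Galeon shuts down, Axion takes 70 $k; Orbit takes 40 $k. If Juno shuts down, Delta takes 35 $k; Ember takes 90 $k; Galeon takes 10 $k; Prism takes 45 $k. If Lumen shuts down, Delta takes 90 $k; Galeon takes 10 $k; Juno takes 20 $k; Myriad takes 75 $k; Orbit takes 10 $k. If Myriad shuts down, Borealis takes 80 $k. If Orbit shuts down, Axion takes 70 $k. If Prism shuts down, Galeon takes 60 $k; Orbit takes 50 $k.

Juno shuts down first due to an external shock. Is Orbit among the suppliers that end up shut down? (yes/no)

no

Round 1 — Juno shuts down (initial).
  Delta: +35 → 35 < 60
  Ember: +90 → 90 ≥ 80
  Galeon: +10 → 10 < 100
  Prism: +45 → 45 < 90
Round 2 — Ember shuts down.
  Myriad: +65 → 65 < 90
No further shutdowns.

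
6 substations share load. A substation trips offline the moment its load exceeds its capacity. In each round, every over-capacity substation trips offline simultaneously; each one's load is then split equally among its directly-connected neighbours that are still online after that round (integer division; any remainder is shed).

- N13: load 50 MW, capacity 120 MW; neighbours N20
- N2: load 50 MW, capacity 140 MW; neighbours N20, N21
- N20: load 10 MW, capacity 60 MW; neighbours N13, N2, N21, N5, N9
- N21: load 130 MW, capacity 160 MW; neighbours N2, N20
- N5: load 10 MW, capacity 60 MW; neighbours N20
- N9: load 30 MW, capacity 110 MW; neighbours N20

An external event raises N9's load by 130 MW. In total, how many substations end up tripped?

4

Round 1 — N9 at 160 > 110. N9 trips offline.
  N9 sheds 160 MW to N20: 160 each.
    N20: 10+160 = 170 > 60
Round 2 — N20 trips offline.
  N20 sheds 170 MW to N13, N2, N21, N5: 42 each (2 lost).
    N13: 50+42 = 92 ≤ 120
    N2: 50+42 = 92 ≤ 140
    N21: 130+42 = 172 > 160
    N5: 10+42 = 52 ≤ 60
Round 3 — N21 trips offline.
  N21 sheds 172 MW to N2: 172 each.
    N2: 92+172 = 264 > 140
Round 4 — N2 trips offline.
  N2 sheds 264 MW: no online neighbours, lost.
No further trips.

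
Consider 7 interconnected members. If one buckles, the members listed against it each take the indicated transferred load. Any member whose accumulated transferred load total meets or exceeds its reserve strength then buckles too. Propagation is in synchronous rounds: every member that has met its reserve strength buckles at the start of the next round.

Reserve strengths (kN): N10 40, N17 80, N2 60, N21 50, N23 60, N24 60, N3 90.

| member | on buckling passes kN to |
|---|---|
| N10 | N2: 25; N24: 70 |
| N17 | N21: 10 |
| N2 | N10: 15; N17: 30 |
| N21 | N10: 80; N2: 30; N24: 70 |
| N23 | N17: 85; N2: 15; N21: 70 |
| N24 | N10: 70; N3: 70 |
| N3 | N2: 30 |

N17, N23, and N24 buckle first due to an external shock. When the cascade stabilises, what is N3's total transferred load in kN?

70

Round 1 — N17, N23, N24 buckle (initial).
  N10: +70 → 70 ≥ 40
  N2: +15 → 15 < 60
  N21: +10+70 → 80 ≥ 50
  N3: +70 → 70 < 90
Round 2 — N10, N21 buckle.
  N2: +25+30 → 70 ≥ 60
Round 3 — N2 buckles.
No further bucklings.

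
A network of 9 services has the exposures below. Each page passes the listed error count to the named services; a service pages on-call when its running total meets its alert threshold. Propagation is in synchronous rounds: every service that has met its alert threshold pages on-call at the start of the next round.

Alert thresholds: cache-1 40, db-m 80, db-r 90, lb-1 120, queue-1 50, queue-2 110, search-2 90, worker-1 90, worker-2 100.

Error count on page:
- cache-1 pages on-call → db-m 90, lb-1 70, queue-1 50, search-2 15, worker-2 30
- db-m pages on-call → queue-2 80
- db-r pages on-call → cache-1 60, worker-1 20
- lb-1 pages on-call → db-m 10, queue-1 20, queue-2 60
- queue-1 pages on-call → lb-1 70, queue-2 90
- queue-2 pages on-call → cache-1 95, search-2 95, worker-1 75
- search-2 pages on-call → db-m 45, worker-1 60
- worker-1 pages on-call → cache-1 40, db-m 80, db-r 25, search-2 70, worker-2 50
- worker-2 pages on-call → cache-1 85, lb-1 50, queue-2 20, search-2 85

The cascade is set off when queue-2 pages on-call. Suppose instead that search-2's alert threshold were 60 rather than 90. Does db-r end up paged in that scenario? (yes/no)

With search-2's alert threshold at 60:
Round 1 — queue-2 pages on-call (initial).
  cache-1: +95 → 95 ≥ 40
  search-2: +95 → 95 ≥ 60
  worker-1: +75 → 75 < 90
Round 2 — cache-1, search-2 page on-call.
  db-m: +90+45 → 135 ≥ 80
  lb-1: +70 → 70 < 120
  queue-1: +50 → 50 ≥ 50
  worker-1: +60 → 135 ≥ 90
  worker-2: +30 → 30 < 100
Round 3 — db-m, queue-1, worker-1 page on-call.
  db-r: +25 → 25 < 90
  lb-1: +70 → 140 ≥ 120
  worker-2: +50 → 80 < 100
Round 4 — lb-1 pages on-call.
No further pages.

no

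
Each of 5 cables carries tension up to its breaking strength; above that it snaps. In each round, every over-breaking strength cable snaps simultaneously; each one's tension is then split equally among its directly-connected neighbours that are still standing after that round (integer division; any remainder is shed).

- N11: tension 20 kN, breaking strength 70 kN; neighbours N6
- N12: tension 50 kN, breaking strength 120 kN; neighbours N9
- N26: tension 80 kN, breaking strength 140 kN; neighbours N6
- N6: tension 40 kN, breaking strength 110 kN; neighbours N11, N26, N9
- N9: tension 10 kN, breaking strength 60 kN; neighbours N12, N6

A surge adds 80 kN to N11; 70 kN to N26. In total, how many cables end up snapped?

5

Round 1 — N11 at 100 > 70; N26 at 150 > 140. N11, N26 snap.
  N11 sheds 100 kN to N6: 100 each.
    N6: 40+100 = 140 > 110
  N26 sheds 150 kN to N6: 150 each.
    N6: 140+150 = 290 > 110
Round 2 — N6 snaps.
  N6 sheds 290 kN to N9: 290 each.
    N9: 10+290 = 300 > 60
Round 3 — N9 snaps.
  N9 sheds 300 kN to N12: 300 each.
    N12: 50+300 = 350 > 120
Round 4 — N12 snaps.
  N12 sheds 350 kN: no online neighbours, lost.
No further breaks.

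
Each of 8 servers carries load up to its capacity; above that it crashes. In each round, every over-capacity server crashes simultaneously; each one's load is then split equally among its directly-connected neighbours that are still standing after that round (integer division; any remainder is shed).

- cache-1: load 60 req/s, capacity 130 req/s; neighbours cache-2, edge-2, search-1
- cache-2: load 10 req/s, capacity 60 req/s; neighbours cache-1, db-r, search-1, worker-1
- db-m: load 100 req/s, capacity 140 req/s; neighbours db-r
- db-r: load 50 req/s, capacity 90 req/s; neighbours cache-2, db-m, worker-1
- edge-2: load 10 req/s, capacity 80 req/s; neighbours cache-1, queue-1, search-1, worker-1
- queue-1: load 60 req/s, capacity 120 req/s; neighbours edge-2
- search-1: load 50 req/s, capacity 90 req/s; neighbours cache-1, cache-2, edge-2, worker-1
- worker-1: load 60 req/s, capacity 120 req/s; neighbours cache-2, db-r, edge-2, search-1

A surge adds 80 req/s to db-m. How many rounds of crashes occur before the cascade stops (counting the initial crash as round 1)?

5

Round 1 — db-m at 180 > 140. db-m crashes.
  db-m sheds 180 req/s to db-r: 180 each.
    db-r: 50+180 = 230 > 90
Round 2 — db-r crashes.
  db-r sheds 230 req/s to cache-2, worker-1: 115 each.
    cache-2: 10+115 = 125 > 60
    worker-1: 60+115 = 175 > 120
Round 3 — cache-2, worker-1 crash.
  cache-2 sheds 125 req/s to cache-1, search-1: 62 each (1 lost).
    cache-1: 60+62 = 122 ≤ 130
    search-1: 50+62 = 112 > 90
  worker-1 sheds 175 req/s to edge-2, search-1: 87 each (1 lost).
    edge-2: 10+87 = 97 > 80
    search-1: 112+87 = 199 > 90
Round 4 — edge-2, search-1 crash.
  edge-2 sheds 97 req/s to cache-1, queue-1: 48 each (1 lost).
    cache-1: 122+48 = 170 > 130
    queue-1: 60+48 = 108 ≤ 120
  search-1 sheds 199 req/s to cache-1: 199 each.
    cache-1: 170+199 = 369 > 130
Round 5 — cache-1 crashes.
  cache-1 sheds 369 req/s: no online neighbours, lost.
No further crashes.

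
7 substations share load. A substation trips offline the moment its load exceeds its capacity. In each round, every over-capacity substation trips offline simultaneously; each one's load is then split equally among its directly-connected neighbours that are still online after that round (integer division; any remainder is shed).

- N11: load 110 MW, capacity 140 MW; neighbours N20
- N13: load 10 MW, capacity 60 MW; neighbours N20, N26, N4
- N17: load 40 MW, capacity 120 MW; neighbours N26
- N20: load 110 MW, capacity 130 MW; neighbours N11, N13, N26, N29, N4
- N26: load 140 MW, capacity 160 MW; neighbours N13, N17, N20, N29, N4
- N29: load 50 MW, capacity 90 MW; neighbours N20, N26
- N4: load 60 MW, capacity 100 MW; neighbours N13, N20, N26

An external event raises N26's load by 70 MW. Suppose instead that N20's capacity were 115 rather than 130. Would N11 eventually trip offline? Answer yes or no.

With N20's capacity at 115:
Round 1 — N26 at 210 > 160. N26 trips offline.
  N26 sheds 210 MW to N13, N17, N20, N29, N4: 42 each.
    N13: 10+42 = 52 ≤ 60
    N17: 40+42 = 82 ≤ 120
    N20: 110+42 = 152 > 115
    N29: 50+42 = 92 > 90
    N4: 60+42 = 102 > 100
Round 2 — N20, N29, N4 trip offline.
  N20 sheds 152 MW to N11, N13: 76 each.
    N11: 110+76 = 186 > 140
    N13: 52+76 = 128 > 60
  N29 sheds 92 MW: no online neighbours, lost.
  N4 sheds 102 MW to N13: 102 each.
    N13: 128+102 = 230 > 60
Round 3 — N11, N13 trip offline.
  N11 sheds 186 MW: no online neighbours, lost.
  N13 sheds 230 MW: no online neighbours, lost.
No further trips.

yes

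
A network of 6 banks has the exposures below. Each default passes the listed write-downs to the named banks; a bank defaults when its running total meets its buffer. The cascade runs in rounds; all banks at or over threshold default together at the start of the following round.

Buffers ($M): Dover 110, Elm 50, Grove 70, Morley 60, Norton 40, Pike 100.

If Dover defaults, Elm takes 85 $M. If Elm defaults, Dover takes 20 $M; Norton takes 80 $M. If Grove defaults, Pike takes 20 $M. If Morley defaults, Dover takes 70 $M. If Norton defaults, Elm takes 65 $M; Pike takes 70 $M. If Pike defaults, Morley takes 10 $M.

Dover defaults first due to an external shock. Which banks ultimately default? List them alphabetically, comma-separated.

Dover, Elm, Norton

Round 1 — Dover defaults (initial).
  Elm: +85 → 85 ≥ 50
Round 2 — Elm defaults.
  Norton: +80 → 80 ≥ 40
Round 3 — Norton defaults.
  Pike: +70 → 70 < 100
No further defaults.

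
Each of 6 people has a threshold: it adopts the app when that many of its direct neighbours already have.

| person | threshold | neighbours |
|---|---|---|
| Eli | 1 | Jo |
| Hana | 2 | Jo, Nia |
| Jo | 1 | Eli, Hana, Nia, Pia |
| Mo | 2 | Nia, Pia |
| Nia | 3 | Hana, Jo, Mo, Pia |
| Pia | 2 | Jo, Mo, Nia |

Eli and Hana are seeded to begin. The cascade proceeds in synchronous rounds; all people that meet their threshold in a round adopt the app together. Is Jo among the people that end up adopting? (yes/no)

yes

Round 1 — Eli, Hana adopt the app (initial).
Round 2 — checking thresholds:
  Jo: 2 of 4 neighbours ≥ 1, adopts the app.
  Nia: 1 of 4 neighbours < 3, not yet.
Round 3 — no new adoptions; cascade stops.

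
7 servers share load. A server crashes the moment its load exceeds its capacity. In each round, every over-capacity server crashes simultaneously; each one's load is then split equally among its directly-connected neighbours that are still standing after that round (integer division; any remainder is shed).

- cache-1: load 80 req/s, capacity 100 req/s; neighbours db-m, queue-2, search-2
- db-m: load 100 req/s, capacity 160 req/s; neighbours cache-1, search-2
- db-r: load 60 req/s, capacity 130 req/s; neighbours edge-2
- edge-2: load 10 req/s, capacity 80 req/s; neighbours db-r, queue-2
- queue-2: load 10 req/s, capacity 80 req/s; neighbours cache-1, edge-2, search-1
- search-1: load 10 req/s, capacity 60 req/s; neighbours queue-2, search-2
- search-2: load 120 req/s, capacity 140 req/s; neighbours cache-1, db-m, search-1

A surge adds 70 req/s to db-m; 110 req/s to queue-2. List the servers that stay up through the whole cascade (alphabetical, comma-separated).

Round 1 — db-m at 170 > 160; queue-2 at 120 > 80. db-m, queue-2 crash.
  db-m sheds 170 req/s to cache-1, search-2: 85 each.
    cache-1: 80+85 = 165 > 100
    search-2: 120+85 = 205 > 140
  queue-2 sheds 120 req/s to cache-1, edge-2, search-1: 40 each.
    cache-1: 165+40 = 205 > 100
    edge-2: 10+40 = 50 ≤ 80
    search-1: 10+40 = 50 ≤ 60
Round 2 — cache-1, search-2 crash.
  cache-1 sheds 205 req/s: no online neighbours, lost.
  search-2 sheds 205 req/s to search-1: 205 each.
    search-1: 50+205 = 255 > 60
Round 3 — search-1 crashes.
  search-1 sheds 255 req/s: no online neighbours, lost.
No further crashes.

db-r, edge-2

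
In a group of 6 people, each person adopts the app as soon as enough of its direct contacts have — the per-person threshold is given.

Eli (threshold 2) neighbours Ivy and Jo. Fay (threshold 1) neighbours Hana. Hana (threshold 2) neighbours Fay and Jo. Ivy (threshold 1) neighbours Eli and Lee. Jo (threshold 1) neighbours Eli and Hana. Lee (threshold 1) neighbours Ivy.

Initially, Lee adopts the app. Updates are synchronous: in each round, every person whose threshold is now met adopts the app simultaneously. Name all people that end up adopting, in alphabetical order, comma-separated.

Round 1 — Lee adopts the app (initial).
Round 2 — checking thresholds:
  Ivy: 1 of 2 neighbours ≥ 1, adopts the app.
Round 3 — no new adoptions; cascade stops.

Ivy, Lee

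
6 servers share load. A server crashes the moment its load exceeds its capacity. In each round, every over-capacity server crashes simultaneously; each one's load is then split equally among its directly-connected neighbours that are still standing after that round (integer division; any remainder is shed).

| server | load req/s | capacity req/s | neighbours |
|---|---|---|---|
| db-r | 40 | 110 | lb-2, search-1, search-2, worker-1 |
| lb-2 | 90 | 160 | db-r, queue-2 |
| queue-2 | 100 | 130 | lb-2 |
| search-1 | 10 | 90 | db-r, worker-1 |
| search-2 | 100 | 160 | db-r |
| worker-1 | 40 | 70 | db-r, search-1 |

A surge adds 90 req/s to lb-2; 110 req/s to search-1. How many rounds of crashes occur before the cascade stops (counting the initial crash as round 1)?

Round 1 — lb-2 at 180 > 160; search-1 at 120 > 90. lb-2, search-1 crash.
  lb-2 sheds 180 req/s to db-r, queue-2: 90 each.
    db-r: 40+90 = 130 > 110
    queue-2: 100+90 = 190 > 130
  search-1 sheds 120 req/s to db-r, worker-1: 60 each.
    db-r: 130+60 = 190 > 110
    worker-1: 40+60 = 100 > 70
Round 2 — db-r, queue-2, worker-1 crash.
  db-r sheds 190 req/s to search-2: 190 each.
    search-2: 100+190 = 290 > 160
  queue-2 sheds 190 req/s: no online neighbours, lost.
  worker-1 sheds 100 req/s: no online neighbours, lost.
Round 3 — search-2 crashes.
  search-2 sheds 290 req/s: no online neighbours, lost.
No further crashes.

3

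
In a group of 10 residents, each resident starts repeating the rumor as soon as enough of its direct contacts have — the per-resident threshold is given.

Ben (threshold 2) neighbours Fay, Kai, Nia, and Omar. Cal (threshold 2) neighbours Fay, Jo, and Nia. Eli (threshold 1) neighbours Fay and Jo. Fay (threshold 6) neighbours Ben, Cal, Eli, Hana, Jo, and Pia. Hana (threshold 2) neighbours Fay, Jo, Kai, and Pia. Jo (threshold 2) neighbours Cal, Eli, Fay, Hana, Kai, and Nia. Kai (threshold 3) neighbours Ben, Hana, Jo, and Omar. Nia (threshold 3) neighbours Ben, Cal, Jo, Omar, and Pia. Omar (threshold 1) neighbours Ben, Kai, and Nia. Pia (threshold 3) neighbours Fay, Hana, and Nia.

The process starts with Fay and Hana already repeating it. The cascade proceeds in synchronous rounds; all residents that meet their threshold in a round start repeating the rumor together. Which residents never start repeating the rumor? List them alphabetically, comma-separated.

Ben, Kai, Nia, Omar, Pia

Round 1 — Fay, Hana start repeating the rumor (initial).
Round 2 — checking thresholds:
  Ben: 1 of 4 neighbours < 2, below threshold.
  Cal: 1 of 3 neighbours < 2, below threshold.
  Eli: 1 of 2 neighbours ≥ 1, starts repeating the rumor.
  Jo: 2 of 6 neighbours ≥ 2, starts repeating the rumor.
  Kai: 1 of 4 neighbours < 3, below threshold.
  Pia: 2 of 3 neighbours < 3, below threshold.
Round 3 — checking thresholds:
  Ben: 1 of 4 neighbours < 2, below threshold.
  Cal: 2 of 3 neighbours ≥ 2, starts repeating the rumor.
  Kai: 2 of 4 neighbours < 3, below threshold.
  Nia: 1 of 5 neighbours < 3, below threshold.
  Pia: 2 of 3 neighbours < 3, below threshold.
Round 4 — no new spreads; cascade stops.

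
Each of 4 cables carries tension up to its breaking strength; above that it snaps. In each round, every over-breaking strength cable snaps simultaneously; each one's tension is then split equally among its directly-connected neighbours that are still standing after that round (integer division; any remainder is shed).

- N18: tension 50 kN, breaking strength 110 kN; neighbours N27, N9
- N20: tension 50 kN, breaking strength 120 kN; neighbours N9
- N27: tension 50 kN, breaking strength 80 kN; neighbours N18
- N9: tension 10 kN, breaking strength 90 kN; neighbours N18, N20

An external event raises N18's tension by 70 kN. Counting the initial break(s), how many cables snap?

Round 1 — N18 at 120 > 110. N18 snaps.
  N18 sheds 120 kN to N27, N9: 60 each.
    N27: 50+60 = 110 > 80
    N9: 10+60 = 70 ≤ 90
Round 2 — N27 snaps.
  N27 sheds 110 kN: no online neighbours, lost.
No further breaks.

2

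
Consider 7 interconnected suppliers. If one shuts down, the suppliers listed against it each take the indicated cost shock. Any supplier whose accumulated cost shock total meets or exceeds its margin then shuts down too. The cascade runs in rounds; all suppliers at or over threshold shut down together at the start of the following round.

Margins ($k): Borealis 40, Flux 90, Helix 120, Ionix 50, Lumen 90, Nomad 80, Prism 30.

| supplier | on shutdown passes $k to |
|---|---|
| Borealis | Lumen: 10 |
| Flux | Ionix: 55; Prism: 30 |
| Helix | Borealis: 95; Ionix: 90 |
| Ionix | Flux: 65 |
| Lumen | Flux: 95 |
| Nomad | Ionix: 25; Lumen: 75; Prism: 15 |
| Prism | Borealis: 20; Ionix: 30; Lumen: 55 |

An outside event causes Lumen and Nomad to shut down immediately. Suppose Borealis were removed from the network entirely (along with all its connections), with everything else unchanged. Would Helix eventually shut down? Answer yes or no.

With Borealis removed:
Round 1 — Lumen, Nomad shut down (initial).
  Flux: +95 → 95 ≥ 90
  Ionix: +25 → 25 < 50
  Prism: +15 → 15 < 30
Round 2 — Flux shuts down.
  Ionix: +55 → 80 ≥ 50
  Prism: +30 → 45 ≥ 30
Round 3 — Ionix, Prism shut down.
No further shutdowns.

no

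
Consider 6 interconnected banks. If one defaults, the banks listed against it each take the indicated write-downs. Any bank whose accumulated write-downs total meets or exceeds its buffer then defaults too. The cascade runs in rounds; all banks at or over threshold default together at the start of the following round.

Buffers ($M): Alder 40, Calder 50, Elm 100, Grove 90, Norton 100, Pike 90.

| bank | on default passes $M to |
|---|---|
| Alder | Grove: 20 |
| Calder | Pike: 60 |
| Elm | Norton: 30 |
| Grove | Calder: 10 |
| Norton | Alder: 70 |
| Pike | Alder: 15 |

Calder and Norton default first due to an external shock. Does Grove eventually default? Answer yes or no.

Round 1 — Calder, Norton default (initial).
  Alder: +70 → 70 ≥ 40
  Pike: +60 → 60 < 90
Round 2 — Alder defaults.
  Grove: +20 → 20 < 90
No further defaults.

no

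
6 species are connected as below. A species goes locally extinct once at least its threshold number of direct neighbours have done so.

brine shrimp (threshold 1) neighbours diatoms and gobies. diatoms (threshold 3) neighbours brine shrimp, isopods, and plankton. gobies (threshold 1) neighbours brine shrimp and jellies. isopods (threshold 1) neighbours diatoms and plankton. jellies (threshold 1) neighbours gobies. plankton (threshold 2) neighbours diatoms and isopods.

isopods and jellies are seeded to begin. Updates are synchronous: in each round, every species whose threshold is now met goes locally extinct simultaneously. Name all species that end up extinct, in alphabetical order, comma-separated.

brine shrimp, gobies, isopods, jellies

Round 1 — isopods, jellies go locally extinct (initial).
Round 2 — checking thresholds:
  diatoms: 1 of 3 neighbours < 3, holds.
  gobies: 1 of 2 neighbours ≥ 1, goes locally extinct.
  plankton: 1 of 2 neighbours < 2, holds.
Round 3 — checking thresholds:
  brine shrimp: 1 of 2 neighbours ≥ 1, goes locally extinct.
  diatoms: 1 of 3 neighbours < 3, holds.
  plankton: 1 of 2 neighbours < 2, holds.
Round 4 — no new extinctions; cascade stops.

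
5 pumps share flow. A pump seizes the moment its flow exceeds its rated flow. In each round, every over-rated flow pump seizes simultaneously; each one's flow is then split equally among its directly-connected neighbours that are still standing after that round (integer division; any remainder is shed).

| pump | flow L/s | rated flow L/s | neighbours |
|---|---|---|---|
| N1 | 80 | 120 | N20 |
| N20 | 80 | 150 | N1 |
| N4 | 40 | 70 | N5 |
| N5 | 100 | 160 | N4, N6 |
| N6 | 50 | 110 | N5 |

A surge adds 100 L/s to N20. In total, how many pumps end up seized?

Round 1 — N20 at 180 > 150. N20 seizes.
  N20 sheds 180 L/s to N1: 180 each.
    N1: 80+180 = 260 > 120
Round 2 — N1 seizes.
  N1 sheds 260 L/s: no online neighbours, lost.
No further seizures.

2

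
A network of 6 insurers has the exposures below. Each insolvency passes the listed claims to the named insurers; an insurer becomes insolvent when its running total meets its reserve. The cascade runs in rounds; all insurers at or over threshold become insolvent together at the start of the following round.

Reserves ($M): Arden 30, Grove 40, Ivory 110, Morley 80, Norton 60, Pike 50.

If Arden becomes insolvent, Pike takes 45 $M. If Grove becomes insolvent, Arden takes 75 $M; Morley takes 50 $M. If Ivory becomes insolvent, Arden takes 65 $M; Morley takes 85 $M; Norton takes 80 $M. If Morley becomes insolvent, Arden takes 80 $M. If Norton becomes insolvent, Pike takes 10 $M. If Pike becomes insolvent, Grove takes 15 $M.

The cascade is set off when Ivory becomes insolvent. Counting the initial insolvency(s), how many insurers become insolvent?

5

Round 1 — Ivory becomes insolvent (initial).
  Arden: +65 → 65 ≥ 30
  Morley: +85 → 85 ≥ 80
  Norton: +80 → 80 ≥ 60
Round 2 — Arden, Morley, Norton become insolvent.
  Pike: +45+10 → 55 ≥ 50
Round 3 — Pike becomes insolvent.
  Grove: +15 → 15 < 40
No further insolvencies.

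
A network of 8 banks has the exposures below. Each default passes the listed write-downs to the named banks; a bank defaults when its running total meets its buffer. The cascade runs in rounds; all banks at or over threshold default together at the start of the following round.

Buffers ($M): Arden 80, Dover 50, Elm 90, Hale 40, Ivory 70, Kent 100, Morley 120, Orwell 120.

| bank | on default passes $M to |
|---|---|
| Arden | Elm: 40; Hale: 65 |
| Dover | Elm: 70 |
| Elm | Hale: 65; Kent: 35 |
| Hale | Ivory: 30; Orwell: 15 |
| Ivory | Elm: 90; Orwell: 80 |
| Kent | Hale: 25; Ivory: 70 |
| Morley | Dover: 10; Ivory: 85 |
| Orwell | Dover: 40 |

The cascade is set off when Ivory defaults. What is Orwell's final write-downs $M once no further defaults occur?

95

Round 1 — Ivory defaults (initial).
  Elm: +90 → 90 ≥ 90
  Orwell: +80 → 80 < 120
Round 2 — Elm defaults.
  Hale: +65 → 65 ≥ 40
  Kent: +35 → 35 < 100
Round 3 — Hale defaults.
  Orwell: +15 → 95 < 120
No further defaults.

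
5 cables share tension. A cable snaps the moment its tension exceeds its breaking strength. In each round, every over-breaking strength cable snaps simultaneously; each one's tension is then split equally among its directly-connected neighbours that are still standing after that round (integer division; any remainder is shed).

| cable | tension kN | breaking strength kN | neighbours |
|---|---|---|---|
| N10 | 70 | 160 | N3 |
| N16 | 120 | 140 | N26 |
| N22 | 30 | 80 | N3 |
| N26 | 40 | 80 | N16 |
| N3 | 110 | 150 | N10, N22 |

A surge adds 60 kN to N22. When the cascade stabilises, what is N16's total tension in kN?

120

Round 1 — N22 at 90 > 80. N22 snaps.
  N22 sheds 90 kN to N3: 90 each.
    N3: 110+90 = 200 > 150
Round 2 — N3 snaps.
  N3 sheds 200 kN to N10: 200 each.
    N10: 70+200 = 270 > 160
Round 3 — N10 snaps.
  N10 sheds 270 kN: no online neighbours, lost.
No further breaks.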